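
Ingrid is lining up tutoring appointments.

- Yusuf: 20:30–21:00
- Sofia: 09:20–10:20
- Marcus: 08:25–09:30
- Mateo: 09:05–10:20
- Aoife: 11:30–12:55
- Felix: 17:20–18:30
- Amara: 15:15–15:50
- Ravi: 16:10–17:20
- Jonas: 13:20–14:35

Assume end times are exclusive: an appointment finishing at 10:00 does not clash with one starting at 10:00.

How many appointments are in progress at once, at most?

Sweep the timeline, counting +1 at each start and −1 at each end (ends before starts at a tie):
08:25 start Marcus → 1
09:05 start Mateo → 2
09:20 start Sofia → 3
09:30 end Marcus → 2
10:20 end Mateo → 1
10:20 end Sofia → 0
11:30 start Aoife → 1
12:55 end Aoife → 0
13:20 start Jonas → 1
14:35 end Jonas → 0
15:15 start Amara → 1
15:50 end Amara → 0
16:10 start Ravi → 1
17:20 end Ravi → 0
17:20 start Felix → 1
18:30 end Felix → 0
20:30 start Yusuf → 1
21:00 end Yusuf → 0
Peak is 3, at 09:20 (Marcus, Mateo, Sofia).

3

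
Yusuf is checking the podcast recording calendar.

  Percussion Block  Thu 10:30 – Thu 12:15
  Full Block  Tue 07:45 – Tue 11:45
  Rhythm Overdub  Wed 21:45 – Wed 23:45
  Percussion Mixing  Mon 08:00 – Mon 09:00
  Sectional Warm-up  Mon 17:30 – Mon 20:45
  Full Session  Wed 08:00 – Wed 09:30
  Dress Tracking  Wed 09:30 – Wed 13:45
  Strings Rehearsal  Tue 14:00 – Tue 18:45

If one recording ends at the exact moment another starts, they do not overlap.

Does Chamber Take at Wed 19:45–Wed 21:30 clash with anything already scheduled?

No — it doesn't clash with anything

Percussion Mixing: ends Mon 09:00 at or before Chamber Take starts Wed 19:45 → clear.
Sectional Warm-up: ends Mon 20:45 at or before Chamber Take starts Wed 19:45 → clear.
Full Block: ends Tue 11:45 at or before Chamber Take starts Wed 19:45 → clear.
Strings Rehearsal: ends Tue 18:45 at or before Chamber Take starts Wed 19:45 → clear.
Full Session: ends Wed 09:30 at or before Chamber Take starts Wed 19:45 → clear.
Dress Tracking: ends Wed 13:45 at or before Chamber Take starts Wed 19:45 → clear.
Rhythm Overdub: starts Wed 21:45 at or after Chamber Take ends Wed 21:30 → clear.
Percussion Block: starts Thu 10:30 at or after Chamber Take ends Wed 21:30 → clear.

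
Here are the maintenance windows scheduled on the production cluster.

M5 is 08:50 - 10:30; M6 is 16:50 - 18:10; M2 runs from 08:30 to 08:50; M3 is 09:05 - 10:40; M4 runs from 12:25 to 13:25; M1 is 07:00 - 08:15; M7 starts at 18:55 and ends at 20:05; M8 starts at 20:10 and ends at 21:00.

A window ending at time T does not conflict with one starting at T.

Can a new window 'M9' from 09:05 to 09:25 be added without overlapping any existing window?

M1: ends 08:15 at or before M9 starts 09:05 → clear.
M2: ends 08:50 at or before M9 starts 09:05 → clear.
M5: starts 08:50 before M9 ends 09:25, and ends 10:30 after M9 starts 09:05 → overlap.
M3: starts 09:05 before M9 ends 09:25, and ends 10:40 after M9 starts 09:05 → overlap.
M4: starts 12:25 at or after M9 ends 09:25 → clear.
M6: starts 16:50 at or after M9 ends 09:25 → clear.
M7: starts 18:55 at or after M9 ends 09:25 → clear.
M8: starts 20:10 at or after M9 ends 09:25 → clear.
M9 overlaps M3, M5.

No — it overlaps M3, M5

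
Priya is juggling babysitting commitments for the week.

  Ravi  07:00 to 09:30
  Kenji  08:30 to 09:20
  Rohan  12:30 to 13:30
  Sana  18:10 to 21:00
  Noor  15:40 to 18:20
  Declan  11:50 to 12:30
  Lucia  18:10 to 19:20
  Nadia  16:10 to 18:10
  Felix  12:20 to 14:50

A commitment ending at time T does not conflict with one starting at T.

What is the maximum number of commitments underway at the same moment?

3

Sweep the timeline, counting +1 at each start and −1 at each end (ends before starts at a tie):
07:00 start Ravi → 1
08:30 start Kenji → 2
09:20 end Kenji → 1
09:30 end Ravi → 0
11:50 start Declan → 1
12:20 start Felix → 2
12:30 end Declan → 1
12:30 start Rohan → 2
13:30 end Rohan → 1
14:50 end Felix → 0
15:40 start Noor → 1
16:10 start Nadia → 2
18:10 end Nadia → 1
18:10 start Lucia → 2
18:10 start Sana → 3
18:20 end Noor → 2
19:20 end Lucia → 1
21:00 end Sana → 0
Peak is 3, at 18:10 (Lucia, Noor, Sana).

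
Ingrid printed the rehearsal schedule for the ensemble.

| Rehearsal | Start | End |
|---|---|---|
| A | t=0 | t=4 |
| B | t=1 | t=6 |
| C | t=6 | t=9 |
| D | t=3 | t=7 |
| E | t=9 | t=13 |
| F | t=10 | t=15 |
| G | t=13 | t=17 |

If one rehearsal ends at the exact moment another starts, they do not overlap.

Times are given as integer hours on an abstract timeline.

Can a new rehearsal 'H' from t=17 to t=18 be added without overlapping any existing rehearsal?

A: ends t=4 at or before H starts t=17 → clear.
B: ends t=6 at or before H starts t=17 → clear.
D: ends t=7 at or before H starts t=17 → clear.
C: ends t=9 at or before H starts t=17 → clear.
E: ends t=13 at or before H starts t=17 → clear.
F: ends t=15 at or before H starts t=17 → clear.
G: ends t=17 at or before H starts t=17 → clear.

Yes — the slot is free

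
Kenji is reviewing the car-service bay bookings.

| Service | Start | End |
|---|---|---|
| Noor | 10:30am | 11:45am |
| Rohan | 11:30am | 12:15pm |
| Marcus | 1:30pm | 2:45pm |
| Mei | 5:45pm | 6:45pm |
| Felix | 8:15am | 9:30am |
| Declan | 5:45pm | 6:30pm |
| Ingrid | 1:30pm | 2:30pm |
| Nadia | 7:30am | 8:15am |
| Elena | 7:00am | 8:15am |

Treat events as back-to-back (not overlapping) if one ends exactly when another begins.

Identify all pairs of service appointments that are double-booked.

Check each pair: they overlap iff neither finishes before the other starts.
Sorted by start: Elena, Nadia, Felix, Noor, Rohan, Ingrid, Marcus, Mei, Declan.
Nadia starts before Elena ends → Elena and Nadia overlap.
Felix starts exactly when Elena ends (back-to-back, no overlap), so nothing later overlaps Elena either.
Felix starts exactly when Nadia ends (back-to-back, no overlap), so nothing later overlaps Nadia either.
Noor starts after Felix ends, so nothing later overlaps Felix either.
Rohan starts before Noor ends → Noor and Rohan overlap.
Ingrid starts after Noor ends, so nothing later overlaps Noor either.
Ingrid starts after Rohan ends, so nothing later overlaps Rohan either.
Marcus starts before Ingrid ends → Ingrid and Marcus overlap.
Mei starts after Ingrid ends, so nothing later overlaps Ingrid either.
Mei starts after Marcus ends, so nothing later overlaps Marcus either.
Declan starts before Mei ends → Mei and Declan overlap.

Declan & Mei, Elena & Nadia, Ingrid & Marcus, Noor & Rohan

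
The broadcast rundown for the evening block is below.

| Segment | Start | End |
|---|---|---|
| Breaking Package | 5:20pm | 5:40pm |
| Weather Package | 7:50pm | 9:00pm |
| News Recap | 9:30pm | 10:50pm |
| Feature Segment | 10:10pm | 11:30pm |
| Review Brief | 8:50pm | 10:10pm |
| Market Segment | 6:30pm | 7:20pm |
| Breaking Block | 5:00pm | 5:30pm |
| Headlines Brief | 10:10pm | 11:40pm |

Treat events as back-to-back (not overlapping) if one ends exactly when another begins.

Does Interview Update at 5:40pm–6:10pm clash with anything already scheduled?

Breaking Block: ends 5:30pm at or before Interview Update starts 5:40pm → clear.
Breaking Package: ends 5:40pm at or before Interview Update starts 5:40pm → clear.
Market Segment: starts 6:30pm at or after Interview Update ends 6:10pm → clear.
Weather Package: starts 7:50pm at or after Interview Update ends 6:10pm → clear.
Review Brief: starts 8:50pm at or after Interview Update ends 6:10pm → clear.
News Recap: starts 9:30pm at or after Interview Update ends 6:10pm → clear.
Feature Segment: starts 10:10pm at or after Interview Update ends 6:10pm → clear.
Headlines Brief: starts 10:10pm at or after Interview Update ends 6:10pm → clear.

No — it doesn't clash with anything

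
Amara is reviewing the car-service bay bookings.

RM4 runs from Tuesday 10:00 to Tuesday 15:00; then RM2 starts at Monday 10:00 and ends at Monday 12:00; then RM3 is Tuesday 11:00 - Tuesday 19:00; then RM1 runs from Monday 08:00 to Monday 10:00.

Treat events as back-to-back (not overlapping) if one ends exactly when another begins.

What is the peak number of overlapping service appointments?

Sweep the timeline, counting +1 at each start and −1 at each end (ends before starts at a tie):
Monday 08:00 start RM1 → 1
Monday 10:00 end RM1 → 0
Monday 10:00 start RM2 → 1
Monday 12:00 end RM2 → 0
Tuesday 10:00 start RM4 → 1
Tuesday 11:00 start RM3 → 2
Tuesday 15:00 end RM4 → 1
Tuesday 19:00 end RM3 → 0
Peak is 2, at Tuesday 11:00 (RM3, RM4).

2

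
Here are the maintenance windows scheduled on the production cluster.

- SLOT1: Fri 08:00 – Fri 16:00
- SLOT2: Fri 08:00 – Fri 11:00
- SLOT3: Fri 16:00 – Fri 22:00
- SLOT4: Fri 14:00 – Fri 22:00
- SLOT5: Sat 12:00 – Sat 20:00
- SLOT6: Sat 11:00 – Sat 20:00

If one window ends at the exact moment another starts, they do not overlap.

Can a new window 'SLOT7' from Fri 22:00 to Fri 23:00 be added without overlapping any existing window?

Yes — the slot is free

SLOT1: ends Fri 16:00 at or before SLOT7 starts Fri 22:00 → clear.
SLOT2: ends Fri 11:00 at or before SLOT7 starts Fri 22:00 → clear.
SLOT4: ends Fri 22:00 at or before SLOT7 starts Fri 22:00 → clear.
SLOT3: ends Fri 22:00 at or before SLOT7 starts Fri 22:00 → clear.
SLOT6: starts Sat 11:00 at or after SLOT7 ends Fri 23:00 → clear.
SLOT5: starts Sat 12:00 at or after SLOT7 ends Fri 23:00 → clear.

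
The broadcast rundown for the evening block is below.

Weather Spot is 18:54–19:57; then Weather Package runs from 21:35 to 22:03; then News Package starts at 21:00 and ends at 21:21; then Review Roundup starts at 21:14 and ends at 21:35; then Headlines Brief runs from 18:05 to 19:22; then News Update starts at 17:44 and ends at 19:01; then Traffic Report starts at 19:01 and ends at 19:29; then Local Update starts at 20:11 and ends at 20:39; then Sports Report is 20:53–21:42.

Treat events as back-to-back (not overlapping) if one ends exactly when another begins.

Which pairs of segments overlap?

Sorted by start: News Update, Headlines Brief, Weather Spot, Traffic Report, Local Update, Sports Report, News Package, Review Roundup, Weather Package.
Headlines Brief starts before News Update ends → News Update and Headlines Brief overlap.
Weather Spot starts before News Update ends → News Update and Weather Spot overlap.
Traffic Report starts exactly when News Update ends (back-to-back, no overlap) — done with News Update.
Weather Spot starts before Headlines Brief ends → Headlines Brief and Weather Spot overlap.
Traffic Report starts before Headlines Brief ends → Headlines Brief and Traffic Report overlap.
Local Update starts after Headlines Brief ends — done with Headlines Brief.
Traffic Report starts before Weather Spot ends → Weather Spot and Traffic Report overlap.
Local Update starts after Weather Spot ends — done with Weather Spot.
Local Update starts after Traffic Report ends — done with Traffic Report.
Sports Report starts after Local Update ends — done with Local Update.
News Package starts before Sports Report ends → Sports Report and News Package overlap.
Review Roundup starts before Sports Report ends → Sports Report and Review Roundup overlap.
Weather Package starts before Sports Report ends → Sports Report and Weather Package overlap.
Review Roundup starts before News Package ends → News Package and Review Roundup overlap.
Weather Package starts after News Package ends.
Weather Package starts exactly when Review Roundup ends (back-to-back, no overlap).

Headlines Brief & News Update, Headlines Brief & Traffic Report, Headlines Brief & Weather Spot, News Package & Review Roundup, News Package & Sports Report, News Update & Weather Spot, Review Roundup & Sports Report, Sports Report & Weather Package, Traffic Report & Weather Spot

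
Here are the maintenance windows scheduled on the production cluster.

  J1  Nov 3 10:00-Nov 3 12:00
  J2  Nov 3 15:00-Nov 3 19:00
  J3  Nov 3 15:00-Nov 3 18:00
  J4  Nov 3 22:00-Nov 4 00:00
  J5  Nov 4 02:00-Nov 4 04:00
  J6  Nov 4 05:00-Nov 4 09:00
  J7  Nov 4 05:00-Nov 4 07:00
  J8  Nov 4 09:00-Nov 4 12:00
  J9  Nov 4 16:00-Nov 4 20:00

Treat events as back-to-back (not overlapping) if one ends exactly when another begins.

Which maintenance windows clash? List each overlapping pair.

Sorted by start: J1, J2, J3, J4, J5, J6, J7, J8, J9.
J2 starts after J1 ends — done with J1.
J3 starts before J2 ends → J2 and J3 overlap.
J4 starts after J2 ends — done with J2.
J4 starts after J3 ends — done with J3.
J5 starts after J4 ends — done with J4.
J6 starts after J5 ends — done with J5.
J7 starts before J6 ends → J6 and J7 overlap.
J8 starts exactly when J6 ends (back-to-back, no overlap) — done with J6.
J8 starts after J7 ends — done with J7.
J9 starts after J8 ends.

J2 & J3, J6 & J7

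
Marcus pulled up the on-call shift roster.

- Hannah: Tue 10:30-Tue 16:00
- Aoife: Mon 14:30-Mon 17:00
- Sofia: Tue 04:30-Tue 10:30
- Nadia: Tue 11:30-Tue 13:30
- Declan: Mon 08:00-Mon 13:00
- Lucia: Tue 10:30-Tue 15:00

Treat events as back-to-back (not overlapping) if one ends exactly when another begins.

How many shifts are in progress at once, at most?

Sort all start/end points and keep a running count:
Mon 08:00 start Declan → 1
Mon 13:00 end Declan → 0
Mon 14:30 start Aoife → 1
Mon 17:00 end Aoife → 0
Tue 04:30 start Sofia → 1
Tue 10:30 end Sofia → 0
Tue 10:30 start Hannah → 1
Tue 10:30 start Lucia → 2
Tue 11:30 start Nadia → 3
Tue 13:30 end Nadia → 2
Tue 15:00 end Lucia → 1
Tue 16:00 end Hannah → 0
Peak is 3, at Tue 11:30 (Hannah, Lucia, Nadia).

3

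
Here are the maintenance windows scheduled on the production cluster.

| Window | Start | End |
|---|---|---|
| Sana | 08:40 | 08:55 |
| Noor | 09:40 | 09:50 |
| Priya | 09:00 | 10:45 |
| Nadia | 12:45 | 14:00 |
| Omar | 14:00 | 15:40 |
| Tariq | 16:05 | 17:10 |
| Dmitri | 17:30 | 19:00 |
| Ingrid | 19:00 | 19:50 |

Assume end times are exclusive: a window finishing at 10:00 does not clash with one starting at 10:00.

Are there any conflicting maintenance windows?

Yes

Sorted by start: Sana, Priya, Noor, Nadia, Omar, Tariq, Dmitri, Ingrid.
Priya starts after Sana ends — done with Sana.
Noor starts before Priya ends → Priya and Noor overlap.
That's a conflict, so the schedule is not conflict-free.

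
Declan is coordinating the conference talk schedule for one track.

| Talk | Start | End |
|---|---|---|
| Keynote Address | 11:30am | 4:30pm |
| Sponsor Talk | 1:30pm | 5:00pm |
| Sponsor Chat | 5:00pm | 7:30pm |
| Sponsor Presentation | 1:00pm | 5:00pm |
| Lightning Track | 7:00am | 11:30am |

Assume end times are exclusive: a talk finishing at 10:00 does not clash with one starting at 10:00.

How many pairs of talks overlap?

Sorted by start: Lightning Track, Keynote Address, Sponsor Presentation, Sponsor Talk, Sponsor Chat.
Keynote Address starts exactly when Lightning Track ends (back-to-back, no overlap) — done with Lightning Track.
Sponsor Presentation starts before Keynote Address ends → Keynote Address and Sponsor Presentation overlap.
Sponsor Talk starts before Keynote Address ends → Keynote Address and Sponsor Talk overlap.
Sponsor Chat starts after Keynote Address ends.
Sponsor Talk starts before Sponsor Presentation ends → Sponsor Presentation and Sponsor Talk overlap.
Sponsor Chat starts exactly when Sponsor Presentation ends (back-to-back, no overlap).
Sponsor Chat starts exactly when Sponsor Talk ends (back-to-back, no overlap).
Overlapping pairs: Keynote Address & Sponsor Presentation, Keynote Address & Sponsor Talk, Sponsor Presentation & Sponsor Talk — 3 in total.

3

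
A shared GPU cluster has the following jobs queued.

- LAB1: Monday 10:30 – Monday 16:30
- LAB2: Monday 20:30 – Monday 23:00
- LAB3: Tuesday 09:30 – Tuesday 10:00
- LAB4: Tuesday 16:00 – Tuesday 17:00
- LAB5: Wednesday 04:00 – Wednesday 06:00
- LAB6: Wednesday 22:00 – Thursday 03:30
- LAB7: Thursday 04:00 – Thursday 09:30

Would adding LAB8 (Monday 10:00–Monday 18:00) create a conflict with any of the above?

LAB1: starts Monday 10:30 before LAB8 ends Monday 18:00, and ends Monday 16:30 after LAB8 starts Monday 10:00 → overlap.
LAB2: starts Monday 20:30 at or after LAB8 ends Monday 18:00 → clear.
LAB3: starts Tuesday 09:30 at or after LAB8 ends Monday 18:00 → clear.
LAB4: starts Tuesday 16:00 at or after LAB8 ends Monday 18:00 → clear.
LAB5: starts Wednesday 04:00 at or after LAB8 ends Monday 18:00 → clear.
LAB6: starts Wednesday 22:00 at or after LAB8 ends Monday 18:00 → clear.
LAB7: starts Thursday 04:00 at or after LAB8 ends Monday 18:00 → clear.
LAB8 overlaps LAB1.

Yes — it overlaps LAB1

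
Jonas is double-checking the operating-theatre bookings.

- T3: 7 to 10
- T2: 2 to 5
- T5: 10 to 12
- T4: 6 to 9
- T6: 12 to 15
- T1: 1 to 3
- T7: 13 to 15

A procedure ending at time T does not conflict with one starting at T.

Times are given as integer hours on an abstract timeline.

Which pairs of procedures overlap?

T1 & T2, T3 & T4, T6 & T7

Sorted by start: T1, T2, T4, T3, T5, T6, T7.
T2 starts before T1 ends → T1 and T2 overlap.
T4 starts after T1 ends, so T1 has no further overlaps.
T4 starts after T2 ends, so T2 has no further overlaps.
T3 starts before T4 ends → T4 and T3 overlap.
T5 starts after T4 ends, so T4 has no further overlaps.
T5 starts exactly when T3 ends (back-to-back, no overlap), so T3 has no further overlaps.
T6 starts exactly when T5 ends (back-to-back, no overlap), so T5 has no further overlaps.
T7 starts before T6 ends → T6 and T7 overlap.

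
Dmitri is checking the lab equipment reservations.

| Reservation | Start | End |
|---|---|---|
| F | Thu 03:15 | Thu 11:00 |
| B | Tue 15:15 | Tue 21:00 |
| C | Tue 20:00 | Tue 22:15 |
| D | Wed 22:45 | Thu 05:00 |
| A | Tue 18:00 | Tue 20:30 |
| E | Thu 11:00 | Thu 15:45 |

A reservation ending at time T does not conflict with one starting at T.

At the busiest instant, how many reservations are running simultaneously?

3

Walk through starts and ends in time order (an end at T is processed before a start at T):
Tue 15:15 start B → 1
Tue 18:00 start A → 2
Tue 20:00 start C → 3
Tue 20:30 end A → 2
Tue 21:00 end B → 1
Tue 22:15 end C → 0
Wed 22:45 start D → 1
Thu 03:15 start F → 2
Thu 05:00 end D → 1
Thu 11:00 end F → 0
Thu 11:00 start E → 1
Thu 15:45 end E → 0
Peak is 3, at Tue 20:00 (A, B, C).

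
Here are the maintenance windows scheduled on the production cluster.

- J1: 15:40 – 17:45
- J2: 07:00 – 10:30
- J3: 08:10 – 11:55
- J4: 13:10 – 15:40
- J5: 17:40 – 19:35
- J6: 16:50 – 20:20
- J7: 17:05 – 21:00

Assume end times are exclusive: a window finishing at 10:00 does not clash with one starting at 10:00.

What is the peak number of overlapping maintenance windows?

4

Sort all start/end points and keep a running count:
07:00 start J2 → 1
08:10 start J3 → 2
10:30 end J2 → 1
11:55 end J3 → 0
13:10 start J4 → 1
15:40 end J4 → 0
15:40 start J1 → 1
16:50 start J6 → 2
17:05 start J7 → 3
17:40 start J5 → 4
17:45 end J1 → 3
19:35 end J5 → 2
20:20 end J6 → 1
21:00 end J7 → 0
Peak is 4, at 17:40 (J1, J5, J6, J7).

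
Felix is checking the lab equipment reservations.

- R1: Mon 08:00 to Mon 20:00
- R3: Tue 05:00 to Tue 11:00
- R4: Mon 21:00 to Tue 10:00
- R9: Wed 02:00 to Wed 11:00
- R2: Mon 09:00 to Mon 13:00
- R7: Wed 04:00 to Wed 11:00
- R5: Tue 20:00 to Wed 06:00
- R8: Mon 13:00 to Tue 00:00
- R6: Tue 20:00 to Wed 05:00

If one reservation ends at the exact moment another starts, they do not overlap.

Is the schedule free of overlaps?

Sorted by start: R1, R2, R8, R4, R3, R5, R6, R9, R7.
R2 starts before R1 ends → R1 and R2 overlap.
That's a conflict, so the schedule is not conflict-free.

No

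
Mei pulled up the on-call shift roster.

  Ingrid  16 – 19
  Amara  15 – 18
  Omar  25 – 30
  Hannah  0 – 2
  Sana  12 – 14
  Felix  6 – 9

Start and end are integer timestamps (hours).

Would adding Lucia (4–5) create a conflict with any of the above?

No — it doesn't clash with anything

Hannah: ends 2 at or before Lucia starts 4 → clear.
Felix: starts 6 at or after Lucia ends 5 → clear.
Sana: starts 12 at or after Lucia ends 5 → clear.
Amara: starts 15 at or after Lucia ends 5 → clear.
Ingrid: starts 16 at or after Lucia ends 5 → clear.
Omar: starts 25 at or after Lucia ends 5 → clear.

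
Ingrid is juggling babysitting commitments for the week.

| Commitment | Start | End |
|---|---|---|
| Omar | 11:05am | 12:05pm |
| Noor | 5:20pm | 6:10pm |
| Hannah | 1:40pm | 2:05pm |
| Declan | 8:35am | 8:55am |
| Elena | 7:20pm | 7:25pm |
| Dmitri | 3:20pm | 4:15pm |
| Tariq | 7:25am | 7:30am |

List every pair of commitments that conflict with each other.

no overlapping pairs

Check each pair: they overlap iff neither finishes before the other starts.
Sorted by start: Tariq, Declan, Omar, Hannah, Dmitri, Noor, Elena.
Declan starts after Tariq ends — done with Tariq.
Omar starts after Declan ends — done with Declan.
Hannah starts after Omar ends — done with Omar.
Dmitri starts after Hannah ends — done with Hannah.
Noor starts after Dmitri ends — done with Dmitri.
Elena starts after Noor ends.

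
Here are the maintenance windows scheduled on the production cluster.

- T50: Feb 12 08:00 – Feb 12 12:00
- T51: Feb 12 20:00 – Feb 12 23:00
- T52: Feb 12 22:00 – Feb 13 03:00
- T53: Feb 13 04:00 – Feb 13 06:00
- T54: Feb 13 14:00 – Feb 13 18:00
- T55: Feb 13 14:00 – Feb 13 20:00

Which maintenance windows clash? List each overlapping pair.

T51 & T52, T54 & T55

Two intervals overlap when each starts before the other ends.
Sorted by start: T50, T51, T52, T53, T54, T55.
T51 starts after T50 ends, so T50 has no further overlaps.
T52 starts before T51 ends → T51 and T52 overlap.
T53 starts after T51 ends, so T51 has no further overlaps.
T53 starts after T52 ends, so T52 has no further overlaps.
T54 starts after T53 ends, so T53 has no further overlaps.
T55 starts before T54 ends → T54 and T55 overlap.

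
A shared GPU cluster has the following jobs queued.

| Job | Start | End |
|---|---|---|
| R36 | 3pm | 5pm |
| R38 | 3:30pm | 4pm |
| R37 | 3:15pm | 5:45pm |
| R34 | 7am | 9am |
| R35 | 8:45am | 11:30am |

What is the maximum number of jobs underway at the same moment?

3

Sort all start/end points and keep a running count:
7am start R34 → 1
8:45am start R35 → 2
9am end R34 → 1
11:30am end R35 → 0
3pm start R36 → 1
3:15pm start R37 → 2
3:30pm start R38 → 3
4pm end R38 → 2
5pm end R36 → 1
5:45pm end R37 → 0
Peak is 3, at 3:30pm (R36, R37, R38).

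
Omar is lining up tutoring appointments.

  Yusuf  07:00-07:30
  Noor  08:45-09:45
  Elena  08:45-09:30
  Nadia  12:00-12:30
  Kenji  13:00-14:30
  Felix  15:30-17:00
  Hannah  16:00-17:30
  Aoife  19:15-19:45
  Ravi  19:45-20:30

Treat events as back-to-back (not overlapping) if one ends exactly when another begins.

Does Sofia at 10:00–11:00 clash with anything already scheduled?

Yusuf: ends 07:30 at or before Sofia starts 10:00 → clear.
Noor: ends 09:45 at or before Sofia starts 10:00 → clear.
Elena: ends 09:30 at or before Sofia starts 10:00 → clear.
Nadia: starts 12:00 at or after Sofia ends 11:00 → clear.
Kenji: starts 13:00 at or after Sofia ends 11:00 → clear.
Felix: starts 15:30 at or after Sofia ends 11:00 → clear.
Hannah: starts 16:00 at or after Sofia ends 11:00 → clear.
Aoife: starts 19:15 at or after Sofia ends 11:00 → clear.
Ravi: starts 19:45 at or after Sofia ends 11:00 → clear.

No — it doesn't clash with anything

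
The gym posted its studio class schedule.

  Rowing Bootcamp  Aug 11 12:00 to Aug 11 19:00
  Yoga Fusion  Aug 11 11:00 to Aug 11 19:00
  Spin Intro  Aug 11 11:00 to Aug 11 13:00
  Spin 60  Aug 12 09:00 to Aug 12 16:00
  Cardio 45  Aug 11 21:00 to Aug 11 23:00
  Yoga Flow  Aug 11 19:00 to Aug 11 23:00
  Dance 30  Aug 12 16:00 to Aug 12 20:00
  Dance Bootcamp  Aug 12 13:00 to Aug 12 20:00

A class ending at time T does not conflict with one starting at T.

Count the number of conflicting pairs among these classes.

Sorted by start: Yoga Fusion, Spin Intro, Rowing Bootcamp, Yoga Flow, Cardio 45, Spin 60, Dance Bootcamp, Dance 30.
Spin Intro starts before Yoga Fusion ends → Yoga Fusion and Spin Intro overlap.
Rowing Bootcamp starts before Yoga Fusion ends → Yoga Fusion and Rowing Bootcamp overlap.
Yoga Flow starts exactly when Yoga Fusion ends (back-to-back, no overlap), so Yoga Fusion has no further overlaps.
Rowing Bootcamp starts before Spin Intro ends → Spin Intro and Rowing Bootcamp overlap.
Yoga Flow starts after Spin Intro ends, so Spin Intro has no further overlaps.
Yoga Flow starts exactly when Rowing Bootcamp ends (back-to-back, no overlap), so Rowing Bootcamp has no further overlaps.
Cardio 45 starts before Yoga Flow ends → Yoga Flow and Cardio 45 overlap.
Spin 60 starts after Yoga Flow ends, so Yoga Flow has no further overlaps.
Spin 60 starts after Cardio 45 ends, so Cardio 45 has no further overlaps.
Dance Bootcamp starts before Spin 60 ends → Spin 60 and Dance Bootcamp overlap.
Dance 30 starts exactly when Spin 60 ends (back-to-back, no overlap).
Dance 30 starts before Dance Bootcamp ends → Dance Bootcamp and Dance 30 overlap.
Overlapping pairs: Cardio 45 & Yoga Flow, Dance 30 & Dance Bootcamp, Dance Bootcamp & Spin 60, Rowing Bootcamp & Spin Intro, Rowing Bootcamp & Yoga Fusion, Spin Intro & Yoga Fusion — 6 in total.

6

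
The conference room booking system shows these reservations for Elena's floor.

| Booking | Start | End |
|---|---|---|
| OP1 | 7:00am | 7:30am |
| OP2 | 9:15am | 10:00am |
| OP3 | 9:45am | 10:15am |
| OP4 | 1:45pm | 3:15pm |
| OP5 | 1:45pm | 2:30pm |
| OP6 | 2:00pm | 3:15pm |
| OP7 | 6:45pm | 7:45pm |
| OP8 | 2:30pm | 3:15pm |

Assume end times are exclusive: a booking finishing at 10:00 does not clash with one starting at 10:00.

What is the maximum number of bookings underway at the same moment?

3

Walk through starts and ends in time order (an end at T is processed before a start at T):
7:00am start OP1 → 1
7:30am end OP1 → 0
9:15am start OP2 → 1
9:45am start OP3 → 2
10:00am end OP2 → 1
10:15am end OP3 → 0
1:45pm start OP4 → 1
1:45pm start OP5 → 2
2:00pm start OP6 → 3
2:30pm end OP5 → 2
2:30pm start OP8 → 3
3:15pm end OP4 → 2
3:15pm end OP6 → 1
3:15pm end OP8 → 0
6:45pm start OP7 → 1
7:45pm end OP7 → 0
Peak is 3, at 2:00pm (OP4, OP5, OP6).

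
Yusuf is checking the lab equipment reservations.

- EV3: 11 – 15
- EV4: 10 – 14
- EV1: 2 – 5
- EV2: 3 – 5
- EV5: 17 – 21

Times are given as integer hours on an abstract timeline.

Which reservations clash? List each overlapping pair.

Check each pair: they overlap iff neither finishes before the other starts.
Sorted by start: EV1, EV2, EV4, EV3, EV5.
EV2 starts before EV1 ends → EV1 and EV2 overlap.
EV4 starts after EV1 ends — done with EV1.
EV4 starts after EV2 ends — done with EV2.
EV3 starts before EV4 ends → EV4 and EV3 overlap.
EV5 starts after EV4 ends.
EV5 starts after EV3 ends.

EV1 & EV2, EV3 & EV4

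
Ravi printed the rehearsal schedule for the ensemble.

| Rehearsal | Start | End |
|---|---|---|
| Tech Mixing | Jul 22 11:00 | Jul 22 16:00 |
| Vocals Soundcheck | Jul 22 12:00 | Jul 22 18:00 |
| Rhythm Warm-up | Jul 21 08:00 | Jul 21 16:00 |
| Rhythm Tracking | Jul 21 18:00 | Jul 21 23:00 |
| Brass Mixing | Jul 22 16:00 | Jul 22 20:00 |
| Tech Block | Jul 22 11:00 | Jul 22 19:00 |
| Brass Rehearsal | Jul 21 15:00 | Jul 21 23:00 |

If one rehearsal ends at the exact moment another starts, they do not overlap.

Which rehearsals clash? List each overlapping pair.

Sorted by start: Rhythm Warm-up, Brass Rehearsal, Rhythm Tracking, Tech Block, Tech Mixing, Vocals Soundcheck, Brass Mixing.
Brass Rehearsal starts before Rhythm Warm-up ends → Rhythm Warm-up and Brass Rehearsal overlap.
Rhythm Tracking starts after Rhythm Warm-up ends — done with Rhythm Warm-up.
Rhythm Tracking starts before Brass Rehearsal ends → Brass Rehearsal and Rhythm Tracking overlap.
Tech Block starts after Brass Rehearsal ends — done with Brass Rehearsal.
Tech Block starts after Rhythm Tracking ends — done with Rhythm Tracking.
Tech Mixing starts before Tech Block ends → Tech Block and Tech Mixing overlap.
Vocals Soundcheck starts before Tech Block ends → Tech Block and Vocals Soundcheck overlap.
Brass Mixing starts before Tech Block ends → Tech Block and Brass Mixing overlap.
Vocals Soundcheck starts before Tech Mixing ends → Tech Mixing and Vocals Soundcheck overlap.
Brass Mixing starts exactly when Tech Mixing ends (back-to-back, no overlap).
Brass Mixing starts before Vocals Soundcheck ends → Vocals Soundcheck and Brass Mixing overlap.

Brass Mixing & Tech Block, Brass Mixing & Vocals Soundcheck, Brass Rehearsal & Rhythm Tracking, Brass Rehearsal & Rhythm Warm-up, Tech Block & Tech Mixing, Tech Block & Vocals Soundcheck, Tech Mixing & Vocals Soundcheck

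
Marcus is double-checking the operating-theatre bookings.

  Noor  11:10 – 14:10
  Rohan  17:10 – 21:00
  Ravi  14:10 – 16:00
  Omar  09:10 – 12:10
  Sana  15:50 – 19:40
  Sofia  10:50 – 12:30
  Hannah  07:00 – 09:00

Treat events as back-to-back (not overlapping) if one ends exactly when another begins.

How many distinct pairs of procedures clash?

Sorted by start: Hannah, Omar, Sofia, Noor, Ravi, Sana, Rohan.
Omar starts after Hannah ends — done with Hannah.
Sofia starts before Omar ends → Omar and Sofia overlap.
Noor starts before Omar ends → Omar and Noor overlap.
Ravi starts after Omar ends — done with Omar.
Noor starts before Sofia ends → Sofia and Noor overlap.
Ravi starts after Sofia ends — done with Sofia.
Ravi starts exactly when Noor ends (back-to-back, no overlap) — done with Noor.
Sana starts before Ravi ends → Ravi and Sana overlap.
Rohan starts after Ravi ends.
Rohan starts before Sana ends → Sana and Rohan overlap.
Overlapping pairs: Noor & Omar, Noor & Sofia, Omar & Sofia, Ravi & Sana, Rohan & Sana — 5 in total.

5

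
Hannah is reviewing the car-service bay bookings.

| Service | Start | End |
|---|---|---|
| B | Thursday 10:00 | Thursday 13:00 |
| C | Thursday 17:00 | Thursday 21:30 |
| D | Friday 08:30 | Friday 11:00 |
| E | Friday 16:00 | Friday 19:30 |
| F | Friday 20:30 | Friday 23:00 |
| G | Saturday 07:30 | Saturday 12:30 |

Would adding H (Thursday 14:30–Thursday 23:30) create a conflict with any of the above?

Yes — it overlaps C

B: ends Thursday 13:00 at or before H starts Thursday 14:30 → clear.
C: starts Thursday 17:00 before H ends Thursday 23:30, and ends Thursday 21:30 after H starts Thursday 14:30 → overlap.
D: starts Friday 08:30 at or after H ends Thursday 23:30 → clear.
E: starts Friday 16:00 at or after H ends Thursday 23:30 → clear.
F: starts Friday 20:30 at or after H ends Thursday 23:30 → clear.
G: starts Saturday 07:30 at or after H ends Thursday 23:30 → clear.
H overlaps C.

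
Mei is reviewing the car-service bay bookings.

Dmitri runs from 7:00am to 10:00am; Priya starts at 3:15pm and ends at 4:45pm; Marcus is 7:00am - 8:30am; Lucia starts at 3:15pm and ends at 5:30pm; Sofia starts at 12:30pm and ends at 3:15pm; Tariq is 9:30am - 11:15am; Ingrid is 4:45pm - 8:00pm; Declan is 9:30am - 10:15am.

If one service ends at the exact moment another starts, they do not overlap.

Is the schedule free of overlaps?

No

Sorted by start: Dmitri, Marcus, Declan, Tariq, Sofia, Lucia, Priya, Ingrid.
Marcus starts before Dmitri ends → Dmitri and Marcus overlap.
That's a conflict, so the schedule is not conflict-free.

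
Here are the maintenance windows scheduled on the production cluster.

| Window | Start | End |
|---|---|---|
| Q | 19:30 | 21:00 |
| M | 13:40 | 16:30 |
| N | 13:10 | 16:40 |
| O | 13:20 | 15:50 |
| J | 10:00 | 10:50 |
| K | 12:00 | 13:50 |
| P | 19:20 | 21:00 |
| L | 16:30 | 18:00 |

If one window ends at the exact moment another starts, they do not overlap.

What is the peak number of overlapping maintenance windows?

4

Sort all start/end points and keep a running count:
10:00 start J → 1
10:50 end J → 0
12:00 start K → 1
13:10 start N → 2
13:20 start O → 3
13:40 start M → 4
13:50 end K → 3
15:50 end O → 2
16:30 end M → 1
16:30 start L → 2
16:40 end N → 1
18:00 end L → 0
19:20 start P → 1
19:30 start Q → 2
21:00 end P → 1
21:00 end Q → 0
Peak is 4, at 13:40 (K, M, N, O).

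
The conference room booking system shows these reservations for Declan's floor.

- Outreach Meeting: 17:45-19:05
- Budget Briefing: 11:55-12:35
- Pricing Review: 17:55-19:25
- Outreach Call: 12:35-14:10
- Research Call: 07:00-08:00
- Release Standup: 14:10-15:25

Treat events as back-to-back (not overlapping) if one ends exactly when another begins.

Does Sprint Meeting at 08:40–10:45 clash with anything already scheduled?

Research Call: ends 08:00 at or before Sprint Meeting starts 08:40 → clear.
Budget Briefing: starts 11:55 at or after Sprint Meeting ends 10:45 → clear.
Outreach Call: starts 12:35 at or after Sprint Meeting ends 10:45 → clear.
Release Standup: starts 14:10 at or after Sprint Meeting ends 10:45 → clear.
Outreach Meeting: starts 17:45 at or after Sprint Meeting ends 10:45 → clear.
Pricing Review: starts 17:55 at or after Sprint Meeting ends 10:45 → clear.

No — it doesn't clash with anything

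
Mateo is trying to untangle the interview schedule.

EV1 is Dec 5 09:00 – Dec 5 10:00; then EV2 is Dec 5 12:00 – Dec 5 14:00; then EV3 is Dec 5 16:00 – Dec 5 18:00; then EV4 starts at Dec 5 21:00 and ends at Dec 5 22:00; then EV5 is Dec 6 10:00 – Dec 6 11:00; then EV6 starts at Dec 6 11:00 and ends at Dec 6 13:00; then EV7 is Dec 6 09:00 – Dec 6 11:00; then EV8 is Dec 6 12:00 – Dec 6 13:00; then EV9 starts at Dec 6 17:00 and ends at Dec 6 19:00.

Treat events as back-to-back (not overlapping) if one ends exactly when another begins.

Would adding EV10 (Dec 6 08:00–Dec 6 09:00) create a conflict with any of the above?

No — it doesn't clash with anything

EV1: ends Dec 5 10:00 at or before EV10 starts Dec 6 08:00 → clear.
EV2: ends Dec 5 14:00 at or before EV10 starts Dec 6 08:00 → clear.
EV3: ends Dec 5 18:00 at or before EV10 starts Dec 6 08:00 → clear.
EV4: ends Dec 5 22:00 at or before EV10 starts Dec 6 08:00 → clear.
EV7: starts Dec 6 09:00 at or after EV10 ends Dec 6 09:00 → clear.
EV5: starts Dec 6 10:00 at or after EV10 ends Dec 6 09:00 → clear.
EV6: starts Dec 6 11:00 at or after EV10 ends Dec 6 09:00 → clear.
EV8: starts Dec 6 12:00 at or after EV10 ends Dec 6 09:00 → clear.
EV9: starts Dec 6 17:00 at or after EV10 ends Dec 6 09:00 → clear.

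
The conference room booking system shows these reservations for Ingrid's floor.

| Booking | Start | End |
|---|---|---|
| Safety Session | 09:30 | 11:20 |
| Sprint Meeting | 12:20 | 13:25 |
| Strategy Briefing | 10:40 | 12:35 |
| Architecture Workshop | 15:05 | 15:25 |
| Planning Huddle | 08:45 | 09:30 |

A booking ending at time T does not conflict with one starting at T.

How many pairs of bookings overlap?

Sorted by start: Planning Huddle, Safety Session, Strategy Briefing, Sprint Meeting, Architecture Workshop.
Safety Session starts exactly when Planning Huddle ends (back-to-back, no overlap), so nothing later overlaps Planning Huddle either.
Strategy Briefing starts before Safety Session ends → Safety Session and Strategy Briefing overlap.
Sprint Meeting starts after Safety Session ends, so nothing later overlaps Safety Session either.
Sprint Meeting starts before Strategy Briefing ends → Strategy Briefing and Sprint Meeting overlap.
Architecture Workshop starts after Strategy Briefing ends.
Architecture Workshop starts after Sprint Meeting ends.
Overlapping pairs: Safety Session & Strategy Briefing, Sprint Meeting & Strategy Briefing — 2 in total.

2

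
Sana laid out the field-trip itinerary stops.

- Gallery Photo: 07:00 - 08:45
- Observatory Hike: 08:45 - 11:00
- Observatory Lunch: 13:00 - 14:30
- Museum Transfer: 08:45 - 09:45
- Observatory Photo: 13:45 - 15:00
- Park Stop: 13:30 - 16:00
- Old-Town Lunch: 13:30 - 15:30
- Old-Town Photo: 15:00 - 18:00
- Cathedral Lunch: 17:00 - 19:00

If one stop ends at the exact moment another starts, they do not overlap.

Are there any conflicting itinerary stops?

Yes

Sorted by start: Gallery Photo, Observatory Hike, Museum Transfer, Observatory Lunch, Park Stop, Old-Town Lunch, Observatory Photo, Old-Town Photo, Cathedral Lunch.
Observatory Hike starts exactly when Gallery Photo ends (back-to-back, no overlap), so nothing later overlaps Gallery Photo either.
Museum Transfer starts before Observatory Hike ends → Observatory Hike and Museum Transfer overlap.
That's a conflict, so the schedule is not conflict-free.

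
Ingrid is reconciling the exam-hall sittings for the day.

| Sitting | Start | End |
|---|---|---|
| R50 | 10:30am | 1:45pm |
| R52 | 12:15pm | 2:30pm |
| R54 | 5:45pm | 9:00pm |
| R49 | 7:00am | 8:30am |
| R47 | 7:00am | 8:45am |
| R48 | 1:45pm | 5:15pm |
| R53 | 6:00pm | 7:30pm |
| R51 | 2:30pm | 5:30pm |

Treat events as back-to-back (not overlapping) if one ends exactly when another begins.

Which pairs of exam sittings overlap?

Sorted by start: R47, R49, R50, R52, R48, R51, R54, R53.
R49 starts before R47 ends → R47 and R49 overlap.
R50 starts after R47 ends, so nothing later overlaps R47 either.
R50 starts after R49 ends, so nothing later overlaps R49 either.
R52 starts before R50 ends → R50 and R52 overlap.
R48 starts exactly when R50 ends (back-to-back, no overlap), so nothing later overlaps R50 either.
R48 starts before R52 ends → R52 and R48 overlap.
R51 starts exactly when R52 ends (back-to-back, no overlap), so nothing later overlaps R52 either.
R51 starts before R48 ends → R48 and R51 overlap.
R54 starts after R48 ends, so nothing later overlaps R48 either.
R54 starts after R51 ends, so nothing later overlaps R51 either.
R53 starts before R54 ends → R54 and R53 overlap.

R47 & R49, R48 & R51, R48 & R52, R50 & R52, R53 & R54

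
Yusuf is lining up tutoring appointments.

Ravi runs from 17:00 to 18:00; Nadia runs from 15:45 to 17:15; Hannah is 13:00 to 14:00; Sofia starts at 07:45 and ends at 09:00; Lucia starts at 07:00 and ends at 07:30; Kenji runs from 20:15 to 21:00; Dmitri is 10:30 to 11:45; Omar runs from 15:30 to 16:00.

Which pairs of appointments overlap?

Nadia & Omar, Nadia & Ravi

Sorted by start: Lucia, Sofia, Dmitri, Hannah, Omar, Nadia, Ravi, Kenji.
Sofia starts after Lucia ends, so Lucia has no further overlaps.
Dmitri starts after Sofia ends, so Sofia has no further overlaps.
Hannah starts after Dmitri ends, so Dmitri has no further overlaps.
Omar starts after Hannah ends, so Hannah has no further overlaps.
Nadia starts before Omar ends → Omar and Nadia overlap.
Ravi starts after Omar ends, so Omar has no further overlaps.
Ravi starts before Nadia ends → Nadia and Ravi overlap.
Kenji starts after Nadia ends.
Kenji starts after Ravi ends.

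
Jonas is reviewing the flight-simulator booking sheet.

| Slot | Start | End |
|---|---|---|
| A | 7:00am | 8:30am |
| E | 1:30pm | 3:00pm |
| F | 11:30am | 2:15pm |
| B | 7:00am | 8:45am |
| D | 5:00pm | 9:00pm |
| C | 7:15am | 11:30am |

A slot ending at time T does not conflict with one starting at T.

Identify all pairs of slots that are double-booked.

A & B, A & C, B & C, E & F

Sorted by start: A, B, C, F, E, D.
B starts before A ends → A and B overlap.
C starts before A ends → A and C overlap.
F starts after A ends, so nothing later overlaps A either.
C starts before B ends → B and C overlap.
F starts after B ends, so nothing later overlaps B either.
F starts exactly when C ends (back-to-back, no overlap), so nothing later overlaps C either.
E starts before F ends → F and E overlap.
D starts after F ends.
D starts after E ends.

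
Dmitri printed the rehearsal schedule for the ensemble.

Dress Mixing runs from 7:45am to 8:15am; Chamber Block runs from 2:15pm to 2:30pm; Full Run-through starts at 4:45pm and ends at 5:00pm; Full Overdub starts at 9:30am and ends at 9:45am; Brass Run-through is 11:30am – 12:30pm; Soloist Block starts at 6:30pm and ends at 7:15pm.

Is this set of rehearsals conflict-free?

Yes

Sorted by start: Dress Mixing, Full Overdub, Brass Run-through, Chamber Block, Full Run-through, Soloist Block.
Full Overdub starts after Dress Mixing ends, so nothing later overlaps Dress Mixing either.
Brass Run-through starts after Full Overdub ends, so nothing later overlaps Full Overdub either.
Chamber Block starts after Brass Run-through ends, so nothing later overlaps Brass Run-through either.
Full Run-through starts after Chamber Block ends, so nothing later overlaps Chamber Block either.
Soloist Block starts after Full Run-through ends.
Every pair is clear; the schedule has no overlaps.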